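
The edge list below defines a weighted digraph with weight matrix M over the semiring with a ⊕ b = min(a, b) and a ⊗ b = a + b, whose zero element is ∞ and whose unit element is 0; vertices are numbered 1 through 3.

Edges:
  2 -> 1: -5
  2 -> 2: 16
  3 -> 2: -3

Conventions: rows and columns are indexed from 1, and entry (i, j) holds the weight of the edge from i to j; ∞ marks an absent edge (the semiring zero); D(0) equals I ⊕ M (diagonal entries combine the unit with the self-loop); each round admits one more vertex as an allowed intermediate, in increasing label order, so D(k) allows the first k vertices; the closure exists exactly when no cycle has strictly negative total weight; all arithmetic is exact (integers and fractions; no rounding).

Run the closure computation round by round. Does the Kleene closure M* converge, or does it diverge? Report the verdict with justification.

D(0):
  [0, ∞, ∞]
  [-5, 0, ∞]
  [∞, -3, 0]
D(1):
  [0, ∞, ∞]
  [-5, 0, ∞]
  [∞, -3, 0]
D(2):
  [0, ∞, ∞]
  [-5, 0, ∞]
  [-8, -3, 0]
D(3):
  [0, ∞, ∞]
  [-5, 0, ∞]
  [-8, -3, 0]
Key observation: every diagonal entry stays at the unit through all rounds, so no improving cycle exists.
Answer: CONVERGES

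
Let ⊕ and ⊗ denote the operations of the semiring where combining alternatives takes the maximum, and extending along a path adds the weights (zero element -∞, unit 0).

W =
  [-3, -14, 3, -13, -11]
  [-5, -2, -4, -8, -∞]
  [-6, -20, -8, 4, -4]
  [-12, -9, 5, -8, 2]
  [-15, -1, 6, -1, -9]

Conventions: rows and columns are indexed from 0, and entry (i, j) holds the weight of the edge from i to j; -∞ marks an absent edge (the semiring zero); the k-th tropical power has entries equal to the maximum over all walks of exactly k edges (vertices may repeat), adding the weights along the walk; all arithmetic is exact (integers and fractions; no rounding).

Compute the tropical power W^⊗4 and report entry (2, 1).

W^⊗2:
  [-3, -12, 0, 7, -1]
  [-7, -4, -2, 0, -6]
  [-8, -5, 9, -4, 6]
  [-1, 1, 8, 9, 1]
  [0, -3, 4, 10, 2]
W^⊗3:
  [-5, -2, 12, 4, 9]
  [-8, -6, 5, 2, 2]
  [3, 5, 12, 13, 5]
  [2, 0, 14, 12, 11]
  [-2, 1, 15, 8, 12]
W^⊗4:
  [6, 8, 15, 16, 8]
  [-1, 1, 8, 9, 4]
  [6, 4, 18, 16, 15]
  [8, 10, 17, 18, 14]
  [9, 11, 18, 19, 11]
Key observation: the optimum is the walk 2->3->2->3->1, with weight 4 + 5 + 4 + (-9) = 4.
Optimal value attained by: walk 2->3->2->3->1.
Answer: (W^⊗4)[2][1] = 4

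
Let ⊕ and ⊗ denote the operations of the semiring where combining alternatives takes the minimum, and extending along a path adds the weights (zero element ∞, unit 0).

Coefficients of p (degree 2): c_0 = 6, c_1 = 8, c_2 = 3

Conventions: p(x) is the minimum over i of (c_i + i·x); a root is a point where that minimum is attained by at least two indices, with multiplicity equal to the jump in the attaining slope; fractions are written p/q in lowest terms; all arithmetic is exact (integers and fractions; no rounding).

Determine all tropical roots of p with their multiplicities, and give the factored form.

hull edge (i=0, c=6) to (i=2, c=3): slope -3/2, span 2
Factored form: p(x) = 3 ⊗ (x ⊕ 3/2) ⊗ (x ⊕ 3/2)
Answer: roots = 3/2 (mult 2)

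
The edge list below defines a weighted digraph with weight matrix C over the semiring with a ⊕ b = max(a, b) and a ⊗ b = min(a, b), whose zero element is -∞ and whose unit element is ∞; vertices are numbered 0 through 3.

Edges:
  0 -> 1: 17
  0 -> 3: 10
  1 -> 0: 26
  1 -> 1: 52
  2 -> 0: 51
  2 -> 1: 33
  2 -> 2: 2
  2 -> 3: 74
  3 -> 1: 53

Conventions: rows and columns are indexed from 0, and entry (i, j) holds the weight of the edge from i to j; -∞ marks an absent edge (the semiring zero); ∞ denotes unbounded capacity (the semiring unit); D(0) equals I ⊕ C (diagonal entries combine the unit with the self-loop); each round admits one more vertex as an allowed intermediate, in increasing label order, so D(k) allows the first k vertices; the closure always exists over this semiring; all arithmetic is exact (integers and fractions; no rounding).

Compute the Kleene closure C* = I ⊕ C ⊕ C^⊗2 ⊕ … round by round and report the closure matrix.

D(0):
  [∞, 17, -∞, 10]
  [26, ∞, -∞, -∞]
  [51, 33, ∞, 74]
  [-∞, 53, -∞, ∞]
D(1):
  [∞, 17, -∞, 10]
  [26, ∞, -∞, 10]
  [51, 33, ∞, 74]
  [-∞, 53, -∞, ∞]
D(2):
  [∞, 17, -∞, 10]
  [26, ∞, -∞, 10]
  [51, 33, ∞, 74]
  [26, 53, -∞, ∞]
D(3):
  [∞, 17, -∞, 10]
  [26, ∞, -∞, 10]
  [51, 33, ∞, 74]
  [26, 53, -∞, ∞]
D(4):
  [∞, 17, -∞, 10]
  [26, ∞, -∞, 10]
  [51, 53, ∞, 74]
  [26, 53, -∞, ∞]
Answer: C* = [[∞, 17, -∞, 10], [26, ∞, -∞, 10], [51, 53, ∞, 74], [26, 53, -∞, ∞]]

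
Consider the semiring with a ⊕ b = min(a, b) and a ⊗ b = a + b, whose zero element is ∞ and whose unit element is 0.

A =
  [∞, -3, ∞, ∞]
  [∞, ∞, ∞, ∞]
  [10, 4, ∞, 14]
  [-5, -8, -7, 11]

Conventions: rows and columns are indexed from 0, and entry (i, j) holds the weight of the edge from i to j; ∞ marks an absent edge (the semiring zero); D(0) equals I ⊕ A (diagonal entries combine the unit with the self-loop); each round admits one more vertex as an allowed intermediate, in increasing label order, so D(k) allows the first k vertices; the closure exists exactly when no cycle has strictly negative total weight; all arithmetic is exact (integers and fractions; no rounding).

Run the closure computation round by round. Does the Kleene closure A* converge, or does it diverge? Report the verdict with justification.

D(0):
  [0, -3, ∞, ∞]
  [∞, 0, ∞, ∞]
  [10, 4, 0, 14]
  [-5, -8, -7, 0]
D(1):
  [0, -3, ∞, ∞]
  [∞, 0, ∞, ∞]
  [10, 4, 0, 14]
  [-5, -8, -7, 0]
D(2):
  [0, -3, ∞, ∞]
  [∞, 0, ∞, ∞]
  [10, 4, 0, 14]
  [-5, -8, -7, 0]
D(3):
  [0, -3, ∞, ∞]
  [∞, 0, ∞, ∞]
  [10, 4, 0, 14]
  [-5, -8, -7, 0]
D(4):
  [0, -3, ∞, ∞]
  [∞, 0, ∞, ∞]
  [9, 4, 0, 14]
  [-5, -8, -7, 0]
Key observation: every diagonal entry stays at the unit through all rounds, so no improving cycle exists.
Answer: CONVERGES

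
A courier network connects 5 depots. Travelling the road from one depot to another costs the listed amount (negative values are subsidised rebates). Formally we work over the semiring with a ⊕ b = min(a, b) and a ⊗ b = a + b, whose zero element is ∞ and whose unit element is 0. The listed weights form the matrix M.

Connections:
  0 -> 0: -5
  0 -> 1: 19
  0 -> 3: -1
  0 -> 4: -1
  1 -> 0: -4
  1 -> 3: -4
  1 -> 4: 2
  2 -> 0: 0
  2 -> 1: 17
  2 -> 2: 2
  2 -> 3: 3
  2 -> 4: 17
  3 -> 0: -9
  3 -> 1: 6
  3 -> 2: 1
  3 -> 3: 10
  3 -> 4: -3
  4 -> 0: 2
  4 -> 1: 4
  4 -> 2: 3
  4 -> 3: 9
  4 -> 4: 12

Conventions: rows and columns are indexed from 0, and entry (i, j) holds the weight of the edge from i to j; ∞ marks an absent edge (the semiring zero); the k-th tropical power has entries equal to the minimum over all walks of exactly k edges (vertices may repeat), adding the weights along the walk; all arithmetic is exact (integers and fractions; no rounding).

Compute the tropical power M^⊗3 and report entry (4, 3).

M^⊗2:
  [-10, 3, 0, -6, -6]
  [-13, 2, -3, -5, -7]
  [-6, 9, 4, -1, -1]
  [-14, 1, 0, -10, -10]
  [-3, 15, 5, 0, 1]
M^⊗3:
  [-15, -2, -5, -11, -11]
  [-18, -3, -4, -14, -14]
  [-11, 3, 0, -7, -7]
  [-19, -6, -9, -15, -15]
  [-9, 5, 1, -4, -4]
Key observation: the optimum is the walk 4->0->0->3, with weight 2 + (-5) + (-1) = -4.
Optimal value attained by: walk 4->0->0->3.
Answer: (M^⊗3)[4][3] = -4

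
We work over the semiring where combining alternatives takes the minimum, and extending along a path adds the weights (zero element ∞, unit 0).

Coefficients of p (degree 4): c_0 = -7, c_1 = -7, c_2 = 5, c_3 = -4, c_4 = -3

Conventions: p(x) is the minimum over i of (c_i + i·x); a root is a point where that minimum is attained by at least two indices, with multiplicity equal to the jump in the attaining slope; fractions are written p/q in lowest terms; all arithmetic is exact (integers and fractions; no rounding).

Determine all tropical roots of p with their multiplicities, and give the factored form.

hull edge (i=0, c=-7) to (i=1, c=-7): slope 0, span 1
hull edge (i=1, c=-7) to (i=4, c=-3): slope 4/3, span 3
Factored form: p(x) = -3 ⊗ (x ⊕ (-4/3)) ⊗ (x ⊕ (-4/3)) ⊗ (x ⊕ (-4/3)) ⊗ (x ⊕ 0)
Answer: roots = -4/3 (mult 3), 0 (mult 1)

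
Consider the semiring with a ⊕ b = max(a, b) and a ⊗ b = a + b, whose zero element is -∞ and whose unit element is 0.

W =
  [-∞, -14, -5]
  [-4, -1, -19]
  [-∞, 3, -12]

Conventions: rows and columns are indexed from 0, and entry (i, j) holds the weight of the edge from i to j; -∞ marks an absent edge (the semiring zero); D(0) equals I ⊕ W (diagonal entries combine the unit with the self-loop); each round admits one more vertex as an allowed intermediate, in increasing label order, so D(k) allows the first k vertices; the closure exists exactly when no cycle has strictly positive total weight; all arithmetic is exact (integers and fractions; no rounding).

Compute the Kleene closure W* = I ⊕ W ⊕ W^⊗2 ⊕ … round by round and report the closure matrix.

D(0):
  [0, -14, -5]
  [-4, 0, -19]
  [-∞, 3, 0]
D(1):
  [0, -14, -5]
  [-4, 0, -9]
  [-∞, 3, 0]
D(2):
  [0, -14, -5]
  [-4, 0, -9]
  [-1, 3, 0]
D(3):
  [0, -2, -5]
  [-4, 0, -9]
  [-1, 3, 0]
Answer: W* = [[0, -2, -5], [-4, 0, -9], [-1, 3, 0]]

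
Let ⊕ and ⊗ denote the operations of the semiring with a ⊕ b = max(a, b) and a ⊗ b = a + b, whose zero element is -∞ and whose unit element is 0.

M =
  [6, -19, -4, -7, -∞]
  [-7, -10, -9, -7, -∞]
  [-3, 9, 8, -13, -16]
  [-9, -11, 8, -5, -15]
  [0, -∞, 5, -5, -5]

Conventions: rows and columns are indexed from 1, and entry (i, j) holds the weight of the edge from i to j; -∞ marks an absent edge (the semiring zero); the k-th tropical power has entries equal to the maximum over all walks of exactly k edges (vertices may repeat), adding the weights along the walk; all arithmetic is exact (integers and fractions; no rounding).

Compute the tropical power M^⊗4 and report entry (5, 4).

M^⊗2:
  [12, 5, 4, -1, -20]
  [-1, 0, 1, -12, -22]
  [5, 17, 16, 2, -8]
  [5, 17, 16, -5, -8]
  [6, 14, 13, -7, -10]
M^⊗3:
  [18, 13, 12, 5, -12]
  [5, 10, 9, -7, -15]
  [13, 25, 24, 10, 0]
  [13, 25, 24, 10, 0]
  [12, 22, 21, 7, -3]
M^⊗4:
  [24, 21, 20, 11, -4]
  [11, 18, 17, 3, -7]
  [21, 33, 32, 18, 8]
  [21, 33, 32, 18, 8]
  [18, 30, 29, 15, 5]
Key observation: the optimum is the walk 5->3->3->2->4, with weight 5 + 8 + 9 + (-7) = 15.
Optimal value attained by: walk 5->3->3->2->4.
Answer: (M^⊗4)[5][4] = 15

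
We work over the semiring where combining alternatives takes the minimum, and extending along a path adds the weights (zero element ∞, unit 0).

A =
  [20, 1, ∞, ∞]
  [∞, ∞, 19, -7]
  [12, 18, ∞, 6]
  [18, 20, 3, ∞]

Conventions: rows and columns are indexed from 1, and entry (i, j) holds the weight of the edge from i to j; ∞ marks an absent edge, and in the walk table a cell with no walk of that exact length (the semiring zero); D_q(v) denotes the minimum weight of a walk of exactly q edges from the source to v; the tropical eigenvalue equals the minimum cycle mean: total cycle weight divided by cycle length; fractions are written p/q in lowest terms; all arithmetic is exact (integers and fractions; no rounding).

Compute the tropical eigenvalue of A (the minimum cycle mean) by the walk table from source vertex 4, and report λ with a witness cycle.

q=0: [∞, ∞, ∞, 0]
q=1: [18, 20, 3, ∞]
q=2: [15, 19, 39, 9]
q=3: [27, 16, 12, 12]
q=4: [24, 28, 15, 9]
Optimal cycle mean attained by: cycle 1->2->4->3->1, total 1 + (-7) + 3 + 12, length 4.
Answer: λ = 9/4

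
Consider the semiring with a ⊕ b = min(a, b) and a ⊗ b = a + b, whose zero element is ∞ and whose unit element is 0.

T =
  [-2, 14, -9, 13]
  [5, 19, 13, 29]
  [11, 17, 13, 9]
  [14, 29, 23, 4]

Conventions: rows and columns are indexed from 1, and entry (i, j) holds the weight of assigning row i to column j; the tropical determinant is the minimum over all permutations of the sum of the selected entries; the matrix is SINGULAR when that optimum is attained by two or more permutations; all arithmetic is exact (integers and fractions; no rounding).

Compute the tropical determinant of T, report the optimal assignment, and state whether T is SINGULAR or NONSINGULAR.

σ = (1, 2, 3, 4): (-2) + 19 + 13 + 4 = 34
σ = (1, 2, 4, 3): (-2) + 19 + 9 + 23 = 49
σ = (1, 3, 2, 4): (-2) + 13 + 17 + 4 = 32
σ = (1, 3, 4, 2): (-2) + 13 + 9 + 29 = 49
σ = (1, 4, 2, 3): (-2) + 29 + 17 + 23 = 67
σ = (1, 4, 3, 2): (-2) + 29 + 13 + 29 = 69
σ = (2, 1, 3, 4): 14 + 5 + 13 + 4 = 36
σ = (2, 1, 4, 3): 14 + 5 + 9 + 23 = 51
σ = (2, 3, 1, 4): 14 + 13 + 11 + 4 = 42
σ = (2, 3, 4, 1): 14 + 13 + 9 + 14 = 50
σ = (2, 4, 1, 3): 14 + 29 + 11 + 23 = 77
σ = (2, 4, 3, 1): 14 + 29 + 13 + 14 = 70
σ = (3, 1, 2, 4): (-9) + 5 + 17 + 4 = 17
σ = (3, 1, 4, 2): (-9) + 5 + 9 + 29 = 34
σ = (3, 2, 1, 4): (-9) + 19 + 11 + 4 = 25
σ = (3, 2, 4, 1): (-9) + 19 + 9 + 14 = 33
σ = (3, 4, 1, 2): (-9) + 29 + 11 + 29 = 60
σ = (3, 4, 2, 1): (-9) + 29 + 17 + 14 = 51
σ = (4, 1, 2, 3): 13 + 5 + 17 + 23 = 58
σ = (4, 1, 3, 2): 13 + 5 + 13 + 29 = 60
σ = (4, 2, 1, 3): 13 + 19 + 11 + 23 = 66
σ = (4, 2, 3, 1): 13 + 19 + 13 + 14 = 59
σ = (4, 3, 1, 2): 13 + 13 + 11 + 29 = 66
σ = (4, 3, 2, 1): 13 + 13 + 17 + 14 = 57
Optimal value attained by: σ = (3, 1, 2, 4).
Answer: det⊕(T) = 17; verdict: NONSINGULAR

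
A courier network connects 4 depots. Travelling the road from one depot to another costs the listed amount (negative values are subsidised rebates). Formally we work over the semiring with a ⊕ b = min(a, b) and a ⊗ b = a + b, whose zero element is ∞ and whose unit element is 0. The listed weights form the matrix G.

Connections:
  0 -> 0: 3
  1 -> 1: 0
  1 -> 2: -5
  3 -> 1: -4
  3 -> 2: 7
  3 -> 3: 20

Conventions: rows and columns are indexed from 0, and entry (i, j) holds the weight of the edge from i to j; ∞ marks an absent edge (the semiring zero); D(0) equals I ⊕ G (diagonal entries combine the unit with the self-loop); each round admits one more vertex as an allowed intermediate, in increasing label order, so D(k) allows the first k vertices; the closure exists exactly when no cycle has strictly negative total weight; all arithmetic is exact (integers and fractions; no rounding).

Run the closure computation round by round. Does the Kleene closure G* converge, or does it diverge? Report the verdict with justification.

D(0):
  [0, ∞, ∞, ∞]
  [∞, 0, -5, ∞]
  [∞, ∞, 0, ∞]
  [∞, -4, 7, 0]
D(1):
  [0, ∞, ∞, ∞]
  [∞, 0, -5, ∞]
  [∞, ∞, 0, ∞]
  [∞, -4, 7, 0]
D(2):
  [0, ∞, ∞, ∞]
  [∞, 0, -5, ∞]
  [∞, ∞, 0, ∞]
  [∞, -4, -9, 0]
D(3):
  [0, ∞, ∞, ∞]
  [∞, 0, -5, ∞]
  [∞, ∞, 0, ∞]
  [∞, -4, -9, 0]
D(4):
  [0, ∞, ∞, ∞]
  [∞, 0, -5, ∞]
  [∞, ∞, 0, ∞]
  [∞, -4, -9, 0]
Key observation: every diagonal entry stays at the unit through all rounds, so no improving cycle exists.
Answer: CONVERGES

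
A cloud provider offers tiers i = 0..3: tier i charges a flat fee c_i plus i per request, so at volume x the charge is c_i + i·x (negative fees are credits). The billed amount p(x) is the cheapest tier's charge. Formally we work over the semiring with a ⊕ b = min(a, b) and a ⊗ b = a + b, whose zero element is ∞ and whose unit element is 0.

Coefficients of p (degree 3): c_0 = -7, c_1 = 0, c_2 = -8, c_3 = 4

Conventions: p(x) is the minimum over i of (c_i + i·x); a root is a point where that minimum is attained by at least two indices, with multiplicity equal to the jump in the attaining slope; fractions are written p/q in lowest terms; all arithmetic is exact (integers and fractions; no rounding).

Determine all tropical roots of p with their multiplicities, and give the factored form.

hull edge (i=0, c=-7) to (i=2, c=-8): slope -1/2, span 2
hull edge (i=2, c=-8) to (i=3, c=4): slope 12, span 1
Factored form: p(x) = 4 ⊗ (x ⊕ (-12)) ⊗ (x ⊕ 1/2) ⊗ (x ⊕ 1/2)
Answer: roots = -12 (mult 1), 1/2 (mult 2)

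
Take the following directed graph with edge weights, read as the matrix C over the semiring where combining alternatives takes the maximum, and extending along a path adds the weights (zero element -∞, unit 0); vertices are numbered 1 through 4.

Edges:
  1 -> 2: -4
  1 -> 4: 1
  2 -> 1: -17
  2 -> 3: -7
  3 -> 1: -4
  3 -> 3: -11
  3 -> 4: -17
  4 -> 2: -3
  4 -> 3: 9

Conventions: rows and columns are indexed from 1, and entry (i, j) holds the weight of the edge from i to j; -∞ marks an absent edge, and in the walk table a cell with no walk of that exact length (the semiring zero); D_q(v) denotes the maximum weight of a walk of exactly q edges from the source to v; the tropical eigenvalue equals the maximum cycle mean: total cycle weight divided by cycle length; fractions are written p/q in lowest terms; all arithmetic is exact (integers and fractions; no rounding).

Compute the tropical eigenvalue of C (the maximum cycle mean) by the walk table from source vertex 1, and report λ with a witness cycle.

q=0: [0, -∞, -∞, -∞]
q=1: [-∞, -4, -∞, 1]
q=2: [-21, -2, 10, -∞]
q=3: [6, -25, -1, -7]
q=4: [-5, 2, 2, 7]
Optimal cycle mean attained by: cycle 1->4->3->1, total 1 + 9 + (-4), length 3.
Answer: λ = 2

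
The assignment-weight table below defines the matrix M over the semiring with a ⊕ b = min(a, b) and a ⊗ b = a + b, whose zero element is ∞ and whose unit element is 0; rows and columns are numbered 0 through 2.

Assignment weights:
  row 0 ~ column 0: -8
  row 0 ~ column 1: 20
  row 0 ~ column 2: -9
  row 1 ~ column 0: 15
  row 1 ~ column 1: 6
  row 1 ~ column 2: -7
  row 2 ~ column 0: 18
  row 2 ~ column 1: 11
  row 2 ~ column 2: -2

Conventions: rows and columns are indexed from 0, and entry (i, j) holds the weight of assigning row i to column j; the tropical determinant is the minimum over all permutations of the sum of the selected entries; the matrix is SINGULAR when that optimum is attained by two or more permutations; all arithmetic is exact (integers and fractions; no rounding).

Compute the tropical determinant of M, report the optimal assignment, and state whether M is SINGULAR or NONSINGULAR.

σ = (0, 1, 2): (-8) + 6 + (-2) = -4
σ = (0, 2, 1): (-8) + (-7) + 11 = -4
σ = (1, 0, 2): 20 + 15 + (-2) = 33
σ = (1, 2, 0): 20 + (-7) + 18 = 31
σ = (2, 0, 1): (-9) + 15 + 11 = 17
σ = (2, 1, 0): (-9) + 6 + 18 = 15
Optimal value attained by: σ = (0, 1, 2).
Answer: det⊕(M) = -4; verdict: SINGULAR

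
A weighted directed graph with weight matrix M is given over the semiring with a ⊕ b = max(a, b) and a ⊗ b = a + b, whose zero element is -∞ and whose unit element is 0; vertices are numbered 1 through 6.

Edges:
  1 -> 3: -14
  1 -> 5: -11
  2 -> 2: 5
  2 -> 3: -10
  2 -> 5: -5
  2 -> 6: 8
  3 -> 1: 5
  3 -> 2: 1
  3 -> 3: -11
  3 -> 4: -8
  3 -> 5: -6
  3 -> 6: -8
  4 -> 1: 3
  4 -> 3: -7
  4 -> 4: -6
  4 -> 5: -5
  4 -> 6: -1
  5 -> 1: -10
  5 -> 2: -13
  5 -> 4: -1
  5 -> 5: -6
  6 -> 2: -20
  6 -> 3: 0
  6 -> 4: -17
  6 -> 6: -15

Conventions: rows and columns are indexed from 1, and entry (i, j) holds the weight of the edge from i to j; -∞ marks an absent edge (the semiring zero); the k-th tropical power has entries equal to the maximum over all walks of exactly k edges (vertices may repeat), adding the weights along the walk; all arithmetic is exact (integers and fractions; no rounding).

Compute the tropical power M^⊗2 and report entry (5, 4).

M^⊗2:
  [-9, -13, -25, -12, -17, -22]
  [-5, 10, 8, -6, 0, 13]
  [-5, 6, -8, -7, -4, 9]
  [-2, -6, -1, -6, -8, -7]
  [2, -8, -8, -7, -6, -2]
  [5, 1, -11, -8, -6, -8]
Key observation: the optimum is the walk 5->4->4, with weight (-1) + (-6) = -7.
Optimal value attained by: walk 5->4->4.
Answer: (M^⊗2)[5][4] = -7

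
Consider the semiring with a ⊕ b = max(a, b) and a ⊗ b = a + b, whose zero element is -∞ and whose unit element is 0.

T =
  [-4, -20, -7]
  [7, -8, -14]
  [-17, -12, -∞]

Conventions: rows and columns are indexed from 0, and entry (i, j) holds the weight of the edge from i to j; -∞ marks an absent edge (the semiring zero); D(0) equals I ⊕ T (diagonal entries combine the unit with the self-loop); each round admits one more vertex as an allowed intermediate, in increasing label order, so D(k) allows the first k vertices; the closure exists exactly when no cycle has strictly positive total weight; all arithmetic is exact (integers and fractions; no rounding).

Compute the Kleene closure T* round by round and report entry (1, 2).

D(0):
  [0, -20, -7]
  [7, 0, -14]
  [-17, -12, 0]
D(1):
  [0, -20, -7]
  [7, 0, 0]
  [-17, -12, 0]
D(2):
  [0, -20, -7]
  [7, 0, 0]
  [-5, -12, 0]
D(3):
  [0, -19, -7]
  [7, 0, 0]
  [-5, -12, 0]
Answer: T*[1][2] = 0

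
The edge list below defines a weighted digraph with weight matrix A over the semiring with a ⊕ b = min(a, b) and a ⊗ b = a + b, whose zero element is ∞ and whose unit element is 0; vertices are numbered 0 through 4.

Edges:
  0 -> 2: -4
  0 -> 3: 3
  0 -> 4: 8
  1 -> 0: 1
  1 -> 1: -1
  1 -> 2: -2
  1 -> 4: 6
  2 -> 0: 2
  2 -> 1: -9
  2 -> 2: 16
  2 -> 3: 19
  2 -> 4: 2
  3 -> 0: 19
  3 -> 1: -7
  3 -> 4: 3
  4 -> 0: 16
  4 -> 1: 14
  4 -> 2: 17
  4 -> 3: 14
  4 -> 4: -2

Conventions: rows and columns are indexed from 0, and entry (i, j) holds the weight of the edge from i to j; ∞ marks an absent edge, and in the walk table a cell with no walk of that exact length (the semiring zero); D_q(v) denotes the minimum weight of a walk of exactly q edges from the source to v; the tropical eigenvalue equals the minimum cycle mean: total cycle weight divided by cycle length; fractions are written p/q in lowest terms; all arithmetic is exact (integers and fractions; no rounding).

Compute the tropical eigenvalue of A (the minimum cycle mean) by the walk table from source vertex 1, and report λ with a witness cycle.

q=0: [∞, 0, ∞, ∞, ∞]
q=1: [1, -1, -2, ∞, 6]
q=2: [0, -11, -3, 4, 0]
q=3: [-10, -12, -13, 3, -5]
q=4: [-11, -22, -14, -7, -11]
q=5: [-21, -23, -24, -8, -16]
Optimal cycle mean attained by: cycle 1->2->1, total (-2) + (-9), length 2.
Answer: λ = -11/2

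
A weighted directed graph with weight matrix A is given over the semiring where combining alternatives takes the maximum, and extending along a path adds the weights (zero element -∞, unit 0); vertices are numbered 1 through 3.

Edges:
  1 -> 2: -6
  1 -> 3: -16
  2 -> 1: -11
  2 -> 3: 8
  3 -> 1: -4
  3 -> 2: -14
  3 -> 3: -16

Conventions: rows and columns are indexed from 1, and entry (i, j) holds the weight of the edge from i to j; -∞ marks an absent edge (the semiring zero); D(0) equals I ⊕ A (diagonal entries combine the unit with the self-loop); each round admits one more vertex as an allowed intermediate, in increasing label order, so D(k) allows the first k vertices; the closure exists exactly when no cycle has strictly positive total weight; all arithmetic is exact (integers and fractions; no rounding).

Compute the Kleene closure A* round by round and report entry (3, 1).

D(0):
  [0, -6, -16]
  [-11, 0, 8]
  [-4, -14, 0]
D(1):
  [0, -6, -16]
  [-11, 0, 8]
  [-4, -10, 0]
D(2):
  [0, -6, 2]
  [-11, 0, 8]
  [-4, -10, 0]
D(3):
  [0, -6, 2]
  [4, 0, 8]
  [-4, -10, 0]
Answer: A*[3][1] = -4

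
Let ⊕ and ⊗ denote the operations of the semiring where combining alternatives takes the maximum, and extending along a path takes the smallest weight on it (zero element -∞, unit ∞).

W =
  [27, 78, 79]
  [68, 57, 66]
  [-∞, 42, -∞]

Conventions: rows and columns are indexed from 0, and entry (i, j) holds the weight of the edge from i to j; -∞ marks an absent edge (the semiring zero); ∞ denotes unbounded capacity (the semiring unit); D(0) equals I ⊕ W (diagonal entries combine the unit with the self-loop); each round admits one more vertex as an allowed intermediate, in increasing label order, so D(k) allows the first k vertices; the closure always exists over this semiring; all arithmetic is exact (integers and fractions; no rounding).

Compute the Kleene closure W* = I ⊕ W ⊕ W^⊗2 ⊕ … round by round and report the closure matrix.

D(0):
  [∞, 78, 79]
  [68, ∞, 66]
  [-∞, 42, ∞]
D(1):
  [∞, 78, 79]
  [68, ∞, 68]
  [-∞, 42, ∞]
D(2):
  [∞, 78, 79]
  [68, ∞, 68]
  [42, 42, ∞]
D(3):
  [∞, 78, 79]
  [68, ∞, 68]
  [42, 42, ∞]
Answer: W* = [[∞, 78, 79], [68, ∞, 68], [42, 42, ∞]]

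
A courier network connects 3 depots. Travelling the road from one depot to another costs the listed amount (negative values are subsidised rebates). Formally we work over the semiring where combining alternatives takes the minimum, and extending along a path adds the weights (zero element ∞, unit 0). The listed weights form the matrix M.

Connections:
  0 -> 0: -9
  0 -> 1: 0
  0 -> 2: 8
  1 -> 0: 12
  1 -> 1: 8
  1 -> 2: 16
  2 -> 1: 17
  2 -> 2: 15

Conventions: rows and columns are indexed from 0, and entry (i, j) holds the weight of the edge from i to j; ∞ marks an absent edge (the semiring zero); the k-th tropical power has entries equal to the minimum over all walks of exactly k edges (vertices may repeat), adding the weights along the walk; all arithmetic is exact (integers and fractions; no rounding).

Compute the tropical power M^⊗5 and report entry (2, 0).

M^⊗2:
  [-18, -9, -1]
  [3, 12, 20]
  [29, 25, 30]
M^⊗3:
  [-27, -18, -10]
  [-6, 3, 11]
  [20, 29, 37]
M^⊗4:
  [-36, -27, -19]
  [-15, -6, 2]
  [11, 20, 28]
M^⊗5:
  [-45, -36, -28]
  [-24, -15, -7]
  [2, 11, 19]
Key observation: the optimum is the walk 2->1->0->0->0->0, with weight 17 + 12 + (-9) + (-9) + (-9) = 2.
Optimal value attained by: walk 2->1->0->0->0->0.
Answer: (M^⊗5)[2][0] = 2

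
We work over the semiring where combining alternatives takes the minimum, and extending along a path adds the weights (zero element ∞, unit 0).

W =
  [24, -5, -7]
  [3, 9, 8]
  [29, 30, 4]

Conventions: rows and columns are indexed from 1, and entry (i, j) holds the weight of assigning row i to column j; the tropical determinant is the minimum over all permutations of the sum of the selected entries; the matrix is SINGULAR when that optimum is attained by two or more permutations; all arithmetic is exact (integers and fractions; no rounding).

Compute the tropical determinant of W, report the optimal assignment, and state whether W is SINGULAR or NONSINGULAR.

σ = (1, 2, 3): 24 + 9 + 4 = 37
σ = (1, 3, 2): 24 + 8 + 30 = 62
σ = (2, 1, 3): (-5) + 3 + 4 = 2
σ = (2, 3, 1): (-5) + 8 + 29 = 32
σ = (3, 1, 2): (-7) + 3 + 30 = 26
σ = (3, 2, 1): (-7) + 9 + 29 = 31
Optimal value attained by: σ = (2, 1, 3).
Answer: det⊕(W) = 2; verdict: NONSINGULAR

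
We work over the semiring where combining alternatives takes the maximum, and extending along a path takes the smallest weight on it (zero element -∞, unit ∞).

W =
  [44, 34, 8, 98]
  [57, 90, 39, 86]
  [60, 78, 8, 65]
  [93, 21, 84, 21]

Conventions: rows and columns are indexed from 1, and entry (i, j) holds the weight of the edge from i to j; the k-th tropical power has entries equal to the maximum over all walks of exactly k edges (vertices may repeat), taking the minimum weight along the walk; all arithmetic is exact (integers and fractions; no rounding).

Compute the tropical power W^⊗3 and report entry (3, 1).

W^⊗2:
  [93, 34, 84, 44]
  [86, 90, 84, 86]
  [65, 78, 65, 78]
  [60, 78, 21, 93]
W^⊗3:
  [60, 78, 44, 93]
  [86, 90, 84, 86]
  [78, 78, 78, 78]
  [93, 78, 84, 78]
Key observation: the optimum is the walk 3->2->4->1, with weight 78 min 86 min 93 = 78.
Optimal value attained by: walk 3->2->4->1.
Answer: (W^⊗3)[3][1] = 78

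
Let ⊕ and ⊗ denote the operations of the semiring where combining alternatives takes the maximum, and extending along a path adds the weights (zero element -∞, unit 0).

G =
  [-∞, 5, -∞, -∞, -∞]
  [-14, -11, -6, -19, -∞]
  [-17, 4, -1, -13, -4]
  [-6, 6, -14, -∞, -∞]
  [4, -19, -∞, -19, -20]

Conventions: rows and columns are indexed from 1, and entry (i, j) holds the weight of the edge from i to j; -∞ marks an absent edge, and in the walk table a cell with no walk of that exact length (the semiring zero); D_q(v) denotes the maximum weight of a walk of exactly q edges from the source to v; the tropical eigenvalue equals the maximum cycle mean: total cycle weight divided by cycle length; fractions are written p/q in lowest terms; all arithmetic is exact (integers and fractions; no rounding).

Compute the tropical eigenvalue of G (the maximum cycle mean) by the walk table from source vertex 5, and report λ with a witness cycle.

q=0: [-∞, -∞, -∞, -∞, 0]
q=1: [4, -19, -∞, -19, -20]
q=2: [-16, 9, -25, -38, -40]
q=3: [-5, -2, 3, -10, -29]
q=4: [-14, 7, 2, -10, -1]
q=5: [3, 6, 1, -11, -2]
Optimal cycle mean attained by: cycle 1->2->3->5->1, total 5 + (-6) + (-4) + 4, length 4.
Answer: λ = -1/4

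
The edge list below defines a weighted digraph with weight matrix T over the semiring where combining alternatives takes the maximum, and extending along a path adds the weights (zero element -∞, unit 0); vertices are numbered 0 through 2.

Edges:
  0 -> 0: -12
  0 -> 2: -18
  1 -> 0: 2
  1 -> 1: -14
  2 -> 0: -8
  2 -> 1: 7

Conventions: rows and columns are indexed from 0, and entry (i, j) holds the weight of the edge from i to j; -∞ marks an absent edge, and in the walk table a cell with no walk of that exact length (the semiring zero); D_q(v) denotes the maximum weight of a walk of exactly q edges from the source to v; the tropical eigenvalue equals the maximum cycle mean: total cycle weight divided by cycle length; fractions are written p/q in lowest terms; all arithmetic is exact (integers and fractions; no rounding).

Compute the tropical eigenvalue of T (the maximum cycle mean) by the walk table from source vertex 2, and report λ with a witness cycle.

q=0: [-∞, -∞, 0]
q=1: [-8, 7, -∞]
q=2: [9, -7, -26]
q=3: [-3, -19, -9]
Optimal cycle mean attained by: cycle 0->2->1->0, total (-18) + 7 + 2, length 3.
Answer: λ = -3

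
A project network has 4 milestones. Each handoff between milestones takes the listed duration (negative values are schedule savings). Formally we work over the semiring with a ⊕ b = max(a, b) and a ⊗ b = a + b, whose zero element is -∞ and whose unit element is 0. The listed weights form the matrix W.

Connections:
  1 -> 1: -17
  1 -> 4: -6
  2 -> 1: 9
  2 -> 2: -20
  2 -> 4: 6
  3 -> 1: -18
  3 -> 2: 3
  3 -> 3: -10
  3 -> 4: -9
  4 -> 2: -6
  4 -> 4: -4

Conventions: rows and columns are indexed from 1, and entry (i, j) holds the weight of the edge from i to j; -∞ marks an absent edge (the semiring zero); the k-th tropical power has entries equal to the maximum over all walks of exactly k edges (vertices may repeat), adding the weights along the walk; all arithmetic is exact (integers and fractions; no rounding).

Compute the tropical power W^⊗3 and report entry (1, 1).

W^⊗2:
  [-34, -12, -∞, -10]
  [-8, 0, -∞, 3]
  [12, -7, -20, 9]
  [3, -10, -∞, 0]
W^⊗3:
  [-3, -16, -∞, -6]
  [9, -3, -∞, 6]
  [2, 3, -30, 6]
  [-1, -6, -∞, -3]
Key observation: the optimum is the walk 1->4->2->1, with weight (-6) + (-6) + 9 = -3.
Optimal value attained by: walk 1->4->2->1.
Answer: (W^⊗3)[1][1] = -3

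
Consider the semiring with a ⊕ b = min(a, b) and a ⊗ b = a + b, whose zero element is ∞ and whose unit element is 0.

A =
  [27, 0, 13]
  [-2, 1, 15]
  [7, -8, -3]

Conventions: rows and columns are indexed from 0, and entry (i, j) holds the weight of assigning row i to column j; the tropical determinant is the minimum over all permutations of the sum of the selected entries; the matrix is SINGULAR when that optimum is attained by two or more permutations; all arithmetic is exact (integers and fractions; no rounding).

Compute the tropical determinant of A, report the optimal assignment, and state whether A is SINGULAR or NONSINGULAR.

σ = (0, 1, 2): 27 + 1 + (-3) = 25
σ = (0, 2, 1): 27 + 15 + (-8) = 34
σ = (1, 0, 2): 0 + (-2) + (-3) = -5
σ = (1, 2, 0): 0 + 15 + 7 = 22
σ = (2, 0, 1): 13 + (-2) + (-8) = 3
σ = (2, 1, 0): 13 + 1 + 7 = 21
Optimal value attained by: σ = (1, 0, 2).
Answer: det⊕(A) = -5; verdict: NONSINGULAR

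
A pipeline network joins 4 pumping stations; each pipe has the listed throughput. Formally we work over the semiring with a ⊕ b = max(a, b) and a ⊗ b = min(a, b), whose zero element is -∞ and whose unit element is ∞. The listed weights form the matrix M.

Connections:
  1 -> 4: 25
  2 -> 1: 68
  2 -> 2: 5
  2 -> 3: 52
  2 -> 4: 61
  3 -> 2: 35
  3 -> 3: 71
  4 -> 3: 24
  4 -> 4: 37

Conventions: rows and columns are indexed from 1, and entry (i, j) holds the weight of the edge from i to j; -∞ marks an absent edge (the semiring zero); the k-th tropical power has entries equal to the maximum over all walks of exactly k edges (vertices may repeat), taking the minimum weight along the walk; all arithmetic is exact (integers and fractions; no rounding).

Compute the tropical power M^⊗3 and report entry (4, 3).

M^⊗2:
  [-∞, -∞, 24, 25]
  [5, 35, 52, 37]
  [35, 35, 71, 35]
  [-∞, 24, 24, 37]
M^⊗3:
  [-∞, 24, 24, 25]
  [35, 35, 52, 37]
  [35, 35, 71, 35]
  [24, 24, 24, 37]
Key observation: the optimum is the walk 4->3->3->3, with weight 24 min 71 min 71 = 24.
Optimal value attained by: walk 4->3->3->3.
Answer: (M^⊗3)[4][3] = 24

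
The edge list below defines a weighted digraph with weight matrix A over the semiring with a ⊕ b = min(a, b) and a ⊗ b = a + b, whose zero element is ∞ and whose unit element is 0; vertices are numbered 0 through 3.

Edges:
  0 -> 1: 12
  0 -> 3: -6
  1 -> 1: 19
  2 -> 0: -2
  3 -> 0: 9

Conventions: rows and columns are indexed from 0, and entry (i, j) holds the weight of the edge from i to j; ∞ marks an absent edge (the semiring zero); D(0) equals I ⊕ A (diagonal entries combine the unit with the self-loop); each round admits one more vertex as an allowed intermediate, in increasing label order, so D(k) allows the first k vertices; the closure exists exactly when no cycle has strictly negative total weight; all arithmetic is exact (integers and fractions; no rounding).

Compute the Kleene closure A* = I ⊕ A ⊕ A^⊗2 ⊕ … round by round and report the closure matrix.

D(0):
  [0, 12, ∞, -6]
  [∞, 0, ∞, ∞]
  [-2, ∞, 0, ∞]
  [9, ∞, ∞, 0]
D(1):
  [0, 12, ∞, -6]
  [∞, 0, ∞, ∞]
  [-2, 10, 0, -8]
  [9, 21, ∞, 0]
D(2):
  [0, 12, ∞, -6]
  [∞, 0, ∞, ∞]
  [-2, 10, 0, -8]
  [9, 21, ∞, 0]
D(3):
  [0, 12, ∞, -6]
  [∞, 0, ∞, ∞]
  [-2, 10, 0, -8]
  [9, 21, ∞, 0]
D(4):
  [0, 12, ∞, -6]
  [∞, 0, ∞, ∞]
  [-2, 10, 0, -8]
  [9, 21, ∞, 0]
Answer: A* = [[0, 12, ∞, -6], [∞, 0, ∞, ∞], [-2, 10, 0, -8], [9, 21, ∞, 0]]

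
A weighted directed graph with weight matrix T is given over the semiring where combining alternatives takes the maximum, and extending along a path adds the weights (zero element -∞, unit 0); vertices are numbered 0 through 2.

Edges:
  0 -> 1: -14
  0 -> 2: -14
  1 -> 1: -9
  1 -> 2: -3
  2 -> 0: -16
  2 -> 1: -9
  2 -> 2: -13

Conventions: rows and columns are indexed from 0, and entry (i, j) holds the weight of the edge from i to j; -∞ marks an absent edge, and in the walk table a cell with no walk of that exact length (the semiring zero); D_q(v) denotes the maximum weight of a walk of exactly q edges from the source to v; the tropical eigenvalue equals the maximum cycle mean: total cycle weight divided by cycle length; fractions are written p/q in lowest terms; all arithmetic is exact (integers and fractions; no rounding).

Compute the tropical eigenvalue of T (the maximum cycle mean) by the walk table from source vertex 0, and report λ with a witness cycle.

q=0: [0, -∞, -∞]
q=1: [-∞, -14, -14]
q=2: [-30, -23, -17]
q=3: [-33, -26, -26]
Optimal cycle mean attained by: cycle 1->2->1, total (-3) + (-9), length 2.
Answer: λ = -6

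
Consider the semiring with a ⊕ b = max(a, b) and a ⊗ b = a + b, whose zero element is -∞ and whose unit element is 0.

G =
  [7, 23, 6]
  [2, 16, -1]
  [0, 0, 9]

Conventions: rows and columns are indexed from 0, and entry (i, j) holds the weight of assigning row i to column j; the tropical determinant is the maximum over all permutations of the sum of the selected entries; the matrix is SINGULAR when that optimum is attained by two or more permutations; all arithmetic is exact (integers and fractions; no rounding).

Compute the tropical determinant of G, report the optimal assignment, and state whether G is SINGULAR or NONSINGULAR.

σ = (0, 1, 2): 7 + 16 + 9 = 32
σ = (0, 2, 1): 7 + (-1) + 0 = 6
σ = (1, 0, 2): 23 + 2 + 9 = 34
σ = (1, 2, 0): 23 + (-1) + 0 = 22
σ = (2, 0, 1): 6 + 2 + 0 = 8
σ = (2, 1, 0): 6 + 16 + 0 = 22
Optimal value attained by: σ = (1, 0, 2).
Answer: det⊕(G) = 34; verdict: NONSINGULAR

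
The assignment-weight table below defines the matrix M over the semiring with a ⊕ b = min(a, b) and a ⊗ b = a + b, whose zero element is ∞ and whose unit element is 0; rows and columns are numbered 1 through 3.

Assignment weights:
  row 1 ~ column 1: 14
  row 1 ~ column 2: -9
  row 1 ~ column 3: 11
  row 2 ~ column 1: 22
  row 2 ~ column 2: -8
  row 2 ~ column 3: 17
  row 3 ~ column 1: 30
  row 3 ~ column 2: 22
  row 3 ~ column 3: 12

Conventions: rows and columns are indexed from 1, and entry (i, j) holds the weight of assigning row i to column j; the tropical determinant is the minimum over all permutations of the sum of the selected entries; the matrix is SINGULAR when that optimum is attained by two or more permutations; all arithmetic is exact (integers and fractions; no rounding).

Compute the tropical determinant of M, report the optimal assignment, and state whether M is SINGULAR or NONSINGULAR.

σ = (1, 2, 3): 14 + (-8) + 12 = 18
σ = (1, 3, 2): 14 + 17 + 22 = 53
σ = (2, 1, 3): (-9) + 22 + 12 = 25
σ = (2, 3, 1): (-9) + 17 + 30 = 38
σ = (3, 1, 2): 11 + 22 + 22 = 55
σ = (3, 2, 1): 11 + (-8) + 30 = 33
Optimal value attained by: σ = (1, 2, 3).
Answer: det⊕(M) = 18; verdict: NONSINGULAR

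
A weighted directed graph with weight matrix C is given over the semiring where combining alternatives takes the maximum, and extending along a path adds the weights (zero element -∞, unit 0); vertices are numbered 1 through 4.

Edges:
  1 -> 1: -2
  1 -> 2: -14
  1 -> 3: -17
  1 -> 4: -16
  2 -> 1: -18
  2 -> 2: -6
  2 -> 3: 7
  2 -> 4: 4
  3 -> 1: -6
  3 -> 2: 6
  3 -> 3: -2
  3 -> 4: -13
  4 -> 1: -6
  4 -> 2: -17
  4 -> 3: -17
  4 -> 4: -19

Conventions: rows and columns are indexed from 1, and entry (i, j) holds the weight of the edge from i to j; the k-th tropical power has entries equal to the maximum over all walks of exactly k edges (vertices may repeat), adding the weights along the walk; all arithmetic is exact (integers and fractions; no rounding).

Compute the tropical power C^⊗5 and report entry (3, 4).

C^⊗2:
  [-4, -11, -7, -10]
  [1, 13, 5, -2]
  [-8, 4, 13, 10]
  [-8, -11, -10, -13]
C^⊗3:
  [-6, -1, -4, -7]
  [-1, 11, 20, 17]
  [7, 19, 11, 8]
  [-10, -4, -4, -7]
C^⊗4:
  [-8, 2, 6, 3]
  [14, 26, 18, 15]
  [5, 17, 26, 23]
  [-10, 2, 3, 0]
C^⊗5:
  [0, 12, 9, 6]
  [12, 24, 33, 30]
  [20, 32, 24, 21]
  [-3, 9, 9, 6]
Key observation: the optimum is the walk 3->2->3->3->2->4, with weight 6 + 7 + (-2) + 6 + 4 = 21.
Optimal value attained by: walk 3->2->3->3->2->4.
Answer: (C^⊗5)[3][4] = 21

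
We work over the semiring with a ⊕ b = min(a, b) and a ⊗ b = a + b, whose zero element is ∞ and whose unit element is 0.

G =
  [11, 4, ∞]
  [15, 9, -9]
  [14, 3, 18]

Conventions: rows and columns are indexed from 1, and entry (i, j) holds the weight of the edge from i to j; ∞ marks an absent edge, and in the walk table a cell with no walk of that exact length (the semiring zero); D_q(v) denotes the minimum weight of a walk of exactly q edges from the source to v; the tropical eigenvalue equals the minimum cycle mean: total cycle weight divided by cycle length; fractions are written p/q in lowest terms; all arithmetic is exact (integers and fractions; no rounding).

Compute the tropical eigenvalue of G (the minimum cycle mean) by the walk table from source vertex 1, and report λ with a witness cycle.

q=0: [0, ∞, ∞]
q=1: [11, 4, ∞]
q=2: [19, 13, -5]
q=3: [9, -2, 4]
Optimal cycle mean attained by: cycle 2->3->2, total (-9) + 3, length 2.
Answer: λ = -3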